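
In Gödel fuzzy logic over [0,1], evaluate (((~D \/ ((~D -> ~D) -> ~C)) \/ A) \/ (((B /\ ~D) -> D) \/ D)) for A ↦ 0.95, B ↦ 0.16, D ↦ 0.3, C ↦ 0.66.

1.00

~D: Gödel ¬ of 0.3 = 0 (operand ≠ 0)
~D: Gödel ¬ of 0.3 = 0 (operand ≠ 0)
~D: Gödel ¬ of 0.3 = 0 (operand ≠ 0)
(~D -> ~D): 0 ≤ 0, so result = 1
~C: Gödel ¬ of 0.66 = 0 (operand ≠ 0)
((~D -> ~D) -> ~C): 1 > 0, so result = 0
(~D \/ ((~D -> ~D) -> ~C)) = max(0, 0) = 0
((~D \/ ((~D -> ~D) -> ~C)) \/ A) = max(0, 0.95) = 0.95
~D: Gödel ¬ of 0.3 = 0 (operand ≠ 0)
(B /\ ~D) = min(0.16, 0) = 0
((B /\ ~D) -> D): 0 ≤ 0.3, so result = 1
(((B /\ ~D) -> D) \/ D) = max(1, 0.3) = 1
(((~D \/ ((~D -> ~D) -> ~C)) \/ A) \/ (((B /\ ~D) -> D) \/ D)) = max(0.95, 1) = 1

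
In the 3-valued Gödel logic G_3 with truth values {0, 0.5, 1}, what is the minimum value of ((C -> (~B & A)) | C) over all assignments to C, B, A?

The minimum is attained at C = 0.5, B = 0, A = 0:
  ~B: Gödel ¬ of 0 = 1 (operand is 0)
  (~B & A) = min(1, 0) = 0
  (C -> (~B & A)): 0.5 > 0, so result = 0
  ((C -> (~B & A)) | C) = max(0, 0.5) = 0.5
Checking all 27 assignments confirms none give a value below 0.50.

0.50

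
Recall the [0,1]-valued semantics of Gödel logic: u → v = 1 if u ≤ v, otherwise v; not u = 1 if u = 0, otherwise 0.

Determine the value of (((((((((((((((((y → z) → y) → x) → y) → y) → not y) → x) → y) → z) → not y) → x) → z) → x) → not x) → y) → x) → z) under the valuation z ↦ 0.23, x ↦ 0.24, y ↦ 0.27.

(y → z): 0.27 > 0.23, so result = 0.23
((y → z) → y): 0.23 ≤ 0.27, so result = 1
(((y → z) → y) → x): 1 > 0.24, so result = 0.24
((((y → z) → y) → x) → y): 0.24 ≤ 0.27, so result = 1
(((((y → z) → y) → x) → y) → y): 1 > 0.27, so result = 0.27
not y: Gödel ¬ of 0.27 = 0 (operand ≠ 0)
((((((y → z) → y) → x) → y) → y) → not y): 0.27 > 0, so result = 0
(((((((y → z) → y) → x) → y) → y) → not y) → x): 0 ≤ 0.24, so result = 1
((((((((y → z) → y) → x) → y) → y) → not y) → x) → y): 1 > 0.27, so result = 0.27
(((((((((y → z) → y) → x) → y) → y) → not y) → x) → y) → z): 0.27 > 0.23, so result = 0.23
not y: Gödel ¬ of 0.27 = 0 (operand ≠ 0)
((((((((((y → z) → y) → x) → y) → y) → not y) → x) → y) → z) → not y): 0.23 > 0, so result = 0
(((((((((((y → z) → y) → x) → y) → y) → not y) → x) → y) → z) → not y) → x): 0 ≤ 0.24, so result = 1
((((((((((((y → z) → y) → x) → y) → y) → not y) → x) → y) → z) → not y) → x) → z): 1 > 0.23, so result = 0.23
(((((((((((((y → z) → y) → x) → y) → y) → not y) → x) → y) → z) → not y) → x) → z) → x): 0.23 ≤ 0.24, so result = 1
not x: Gödel ¬ of 0.24 = 0 (operand ≠ 0)
((((((((((((((y → z) → y) → x) → y) → y) → not y) → x) → y) → z) → not y) → x) → z) → x) → not x): 1 > 0, so result = 0
(((((((((((((((y → z) → y) → x) → y) → y) → not y) → x) → y) → z) → not y) → x) → z) → x) → not x) → y): 0 ≤ 0.27, so result = 1
((((((((((((((((y → z) → y) → x) → y) → y) → not y) → x) → y) → z) → not y) → x) → z) → x) → not x) → y) → x): 1 > 0.24, so result = 0.24
(((((((((((((((((y → z) → y) → x) → y) → y) → not y) → x) → y) → z) → not y) → x) → z) → x) → not x) → y) → x) → z): 0.24 > 0.23, so result = 0.23

0.23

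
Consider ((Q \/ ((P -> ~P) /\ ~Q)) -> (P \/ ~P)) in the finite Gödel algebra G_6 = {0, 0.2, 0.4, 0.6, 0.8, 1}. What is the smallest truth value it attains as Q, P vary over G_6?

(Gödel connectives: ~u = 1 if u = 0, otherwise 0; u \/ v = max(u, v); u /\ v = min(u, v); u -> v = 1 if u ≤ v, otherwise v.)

The minimum is attained at Q = 0.4, P = 0.2:
  ~P: Gödel ¬ of 0.2 = 0 (operand ≠ 0)
  (P -> ~P): 0.2 > 0, so result = 0
  ~Q: Gödel ¬ of 0.4 = 0 (operand ≠ 0)
  ((P -> ~P) /\ ~Q) = min(0, 0) = 0
  (Q \/ ((P -> ~P) /\ ~Q)) = max(0.4, 0) = 0.4
  ~P: Gödel ¬ of 0.2 = 0 (operand ≠ 0)
  (P \/ ~P) = max(0.2, 0) = 0.2
  ((Q \/ ((P -> ~P) /\ ~Q)) -> (P \/ ~P)): 0.4 > 0.2, so result = 0.2
Checking all 36 assignments confirms none give a value below 0.20.

0.20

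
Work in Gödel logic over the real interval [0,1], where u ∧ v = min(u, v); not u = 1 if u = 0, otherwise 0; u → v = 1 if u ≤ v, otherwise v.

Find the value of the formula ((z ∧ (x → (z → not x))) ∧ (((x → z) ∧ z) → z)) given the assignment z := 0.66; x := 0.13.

0.00

not x: Gödel ¬ of 0.13 = 0 (operand ≠ 0)
(z → not x): 0.66 > 0, so result = 0
(x → (z → not x)): 0.13 > 0, so result = 0
(z ∧ (x → (z → not x))) = min(0.66, 0) = 0
(x → z): 0.13 ≤ 0.66, so result = 1
((x → z) ∧ z) = min(1, 0.66) = 0.66
(((x → z) ∧ z) → z): 0.66 ≤ 0.66, so result = 1
((z ∧ (x → (z → not x))) ∧ (((x → z) ∧ z) → z)) = min(0, 1) = 0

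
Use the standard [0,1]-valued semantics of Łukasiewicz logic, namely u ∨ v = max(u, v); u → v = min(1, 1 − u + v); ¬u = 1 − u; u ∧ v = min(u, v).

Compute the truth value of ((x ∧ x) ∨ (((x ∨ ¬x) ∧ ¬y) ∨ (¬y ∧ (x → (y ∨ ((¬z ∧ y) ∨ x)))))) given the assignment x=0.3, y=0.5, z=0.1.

(x ∧ x) = min(0.3, 0.3) = 0.3
¬x: Łukasiewicz ¬ gives 1 − 0.3 = 0.7
(x ∨ ¬x) = max(0.3, 0.7) = 0.7
¬y: Łukasiewicz ¬ gives 1 − 0.5 = 0.5
((x ∨ ¬x) ∧ ¬y) = min(0.7, 0.5) = 0.5
¬y: Łukasiewicz ¬ gives 1 − 0.5 = 0.5
¬z: Łukasiewicz ¬ gives 1 − 0.1 = 0.9
(¬z ∧ y) = min(0.9, 0.5) = 0.5
((¬z ∧ y) ∨ x) = max(0.5, 0.3) = 0.5
(y ∨ ((¬z ∧ y) ∨ x)) = max(0.5, 0.5) = 0.5
(x → (y ∨ ((¬z ∧ y) ∨ x))): min(1, 1 − 0.3 + 0.5) = 1
(¬y ∧ (x → (y ∨ ((¬z ∧ y) ∨ x)))) = min(0.5, 1) = 0.5
(((x ∨ ¬x) ∧ ¬y) ∨ (¬y ∧ (x → (y ∨ ((¬z ∧ y) ∨ x))))) = max(0.5, 0.5) = 0.5
((x ∧ x) ∨ (((x ∨ ¬x) ∧ ¬y) ∨ (¬y ∧ (x → (y ∨ ((¬z ∧ y) ∨ x)))))) = max(0.3, 0.5) = 0.5

0.50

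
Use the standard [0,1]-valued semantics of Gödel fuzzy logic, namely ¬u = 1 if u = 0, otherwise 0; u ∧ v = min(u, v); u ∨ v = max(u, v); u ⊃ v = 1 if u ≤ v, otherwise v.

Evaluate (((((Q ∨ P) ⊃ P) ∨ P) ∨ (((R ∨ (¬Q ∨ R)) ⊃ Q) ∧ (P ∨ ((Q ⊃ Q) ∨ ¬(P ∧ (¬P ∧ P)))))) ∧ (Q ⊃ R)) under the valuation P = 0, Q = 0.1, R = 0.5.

(Q ∨ P) = max(0.1, 0) = 0.1
((Q ∨ P) ⊃ P): 0.1 > 0, so result = 0
(((Q ∨ P) ⊃ P) ∨ P) = max(0, 0) = 0
¬Q: Gödel ¬ of 0.1 = 0 (operand ≠ 0)
(¬Q ∨ R) = max(0, 0.5) = 0.5
(R ∨ (¬Q ∨ R)) = max(0.5, 0.5) = 0.5
((R ∨ (¬Q ∨ R)) ⊃ Q): 0.5 > 0.1, so result = 0.1
(Q ⊃ Q): 0.1 ≤ 0.1, so result = 1
¬P: Gödel ¬ of 0 = 1 (operand is 0)
(¬P ∧ P) = min(1, 0) = 0
(P ∧ (¬P ∧ P)) = min(0, 0) = 0
¬(P ∧ (¬P ∧ P)): Gödel ¬ of 0 = 1 (operand is 0)
((Q ⊃ Q) ∨ ¬(P ∧ (¬P ∧ P))) = max(1, 1) = 1
(P ∨ ((Q ⊃ Q) ∨ ¬(P ∧ (¬P ∧ P)))) = max(0, 1) = 1
(((R ∨ (¬Q ∨ R)) ⊃ Q) ∧ (P ∨ ((Q ⊃ Q) ∨ ¬(P ∧ (¬P ∧ P))))) = min(0.1, 1) = 0.1
((((Q ∨ P) ⊃ P) ∨ P) ∨ (((R ∨ (¬Q ∨ R)) ⊃ Q) ∧ (P ∨ ((Q ⊃ Q) ∨ ¬(P ∧ (¬P ∧ P)))))) = max(0, 0.1) = 0.1
(Q ⊃ R): 0.1 ≤ 0.5, so result = 1
(((((Q ∨ P) ⊃ P) ∨ P) ∨ (((R ∨ (¬Q ∨ R)) ⊃ Q) ∧ (P ∨ ((Q ⊃ Q) ∨ ¬(P ∧ (¬P ∧ P)))))) ∧ (Q ⊃ R)) = min(0.1, 1) = 0.1

0.10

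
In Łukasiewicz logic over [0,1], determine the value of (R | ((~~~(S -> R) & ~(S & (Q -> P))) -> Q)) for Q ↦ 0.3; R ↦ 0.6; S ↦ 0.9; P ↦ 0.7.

(S -> R): min(1, 1 − 0.9 + 0.6) = 0.7
~(S -> R): Łukasiewicz ¬ gives 1 − 0.7 = 0.3
~~(S -> R): Łukasiewicz ¬ gives 1 − 0.3 = 0.7
~~~(S -> R): Łukasiewicz ¬ gives 1 − 0.7 = 0.3
(Q -> P): min(1, 1 − 0.3 + 0.7) = 1
(S & (Q -> P)) = min(0.9, 1) = 0.9
~(S & (Q -> P)): Łukasiewicz ¬ gives 1 − 0.9 = 0.1
(~~~(S -> R) & ~(S & (Q -> P))) = min(0.3, 0.1) = 0.1
((~~~(S -> R) & ~(S & (Q -> P))) -> Q): min(1, 1 − 0.1 + 0.3) = 1
(R | ((~~~(S -> R) & ~(S & (Q -> P))) -> Q)) = max(0.6, 1) = 1

1.00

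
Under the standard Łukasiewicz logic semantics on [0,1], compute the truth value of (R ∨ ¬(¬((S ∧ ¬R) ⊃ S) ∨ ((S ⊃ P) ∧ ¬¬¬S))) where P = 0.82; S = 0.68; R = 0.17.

0.68

¬R: Łukasiewicz ¬ gives 1 − 0.17 = 0.83
(S ∧ ¬R) = min(0.68, 0.83) = 0.68
((S ∧ ¬R) ⊃ S): min(1, 1 − 0.68 + 0.68) = 1
¬((S ∧ ¬R) ⊃ S): Łukasiewicz ¬ gives 1 − 1 = 0
(S ⊃ P): min(1, 1 − 0.68 + 0.82) = 1
¬S: Łukasiewicz ¬ gives 1 − 0.68 = 0.32
¬¬S: Łukasiewicz ¬ gives 1 − 0.32 = 0.68
¬¬¬S: Łukasiewicz ¬ gives 1 − 0.68 = 0.32
((S ⊃ P) ∧ ¬¬¬S) = min(1, 0.32) = 0.32
(¬((S ∧ ¬R) ⊃ S) ∨ ((S ⊃ P) ∧ ¬¬¬S)) = max(0, 0.32) = 0.32
¬(¬((S ∧ ¬R) ⊃ S) ∨ ((S ⊃ P) ∧ ¬¬¬S)): Łukasiewicz ¬ gives 1 − 0.32 = 0.68
(R ∨ ¬(¬((S ∧ ¬R) ⊃ S) ∨ ((S ⊃ P) ∧ ¬¬¬S))) = max(0.17, 0.68) = 0.68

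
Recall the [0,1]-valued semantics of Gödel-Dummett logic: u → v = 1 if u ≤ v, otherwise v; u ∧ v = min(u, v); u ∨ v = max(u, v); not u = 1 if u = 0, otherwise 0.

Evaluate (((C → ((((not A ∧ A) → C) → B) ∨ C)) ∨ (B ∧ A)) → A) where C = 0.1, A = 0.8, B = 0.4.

not A: Gödel ¬ of 0.8 = 0 (operand ≠ 0)
(not A ∧ A) = min(0, 0.8) = 0
((not A ∧ A) → C): 0 ≤ 0.1, so result = 1
(((not A ∧ A) → C) → B): 1 > 0.4, so result = 0.4
((((not A ∧ A) → C) → B) ∨ C) = max(0.4, 0.1) = 0.4
(C → ((((not A ∧ A) → C) → B) ∨ C)): 0.1 ≤ 0.4, so result = 1
(B ∧ A) = min(0.4, 0.8) = 0.4
((C → ((((not A ∧ A) → C) → B) ∨ C)) ∨ (B ∧ A)) = max(1, 0.4) = 1
(((C → ((((not A ∧ A) → C) → B) ∨ C)) ∨ (B ∧ A)) → A): 1 > 0.8, so result = 0.8

0.80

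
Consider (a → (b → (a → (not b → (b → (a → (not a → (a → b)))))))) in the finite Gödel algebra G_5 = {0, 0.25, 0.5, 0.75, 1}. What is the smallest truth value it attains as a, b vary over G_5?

Every assignment gives 1. For instance at a = 0, b = 0:
  not b: Gödel ¬ of 0 = 1 (operand is 0)
  not a: Gödel ¬ of 0 = 1 (operand is 0)
  (a → b): 0 ≤ 0, so result = 1
  (not a → (a → b)): 1 ≤ 1, so result = 1
  (a → (not a → (a → b))): 0 ≤ 1, so result = 1
  (b → (a → (not a → (a → b)))): 0 ≤ 1, so result = 1
  (not b → (b → (a → (not a → (a → b))))): 1 ≤ 1, so result = 1
  (a → (not b → (b → (a → (not a → (a → b)))))): 0 ≤ 1, so result = 1
  (b → (a → (not b → (b → (a → (not a → (a → b))))))): 0 ≤ 1, so result = 1
  (a → (b → (a → (not b → (b → (a → (not a → (a → b)))))))): 0 ≤ 1, so result = 1
All 25 assignments give value 1 — the formula is a G_5-tautology.

1.00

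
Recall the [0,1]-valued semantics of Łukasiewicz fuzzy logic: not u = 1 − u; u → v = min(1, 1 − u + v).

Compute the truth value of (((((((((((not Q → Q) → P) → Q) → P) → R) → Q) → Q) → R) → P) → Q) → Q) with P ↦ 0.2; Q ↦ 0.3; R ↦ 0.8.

not Q: Łukasiewicz ¬ gives 1 − 0.3 = 0.7
(not Q → Q): min(1, 1 − 0.7 + 0.3) = 0.6
((not Q → Q) → P): min(1, 1 − 0.6 + 0.2) = 0.6
(((not Q → Q) → P) → Q): min(1, 1 − 0.6 + 0.3) = 0.7
((((not Q → Q) → P) → Q) → P): min(1, 1 − 0.7 + 0.2) = 0.5
(((((not Q → Q) → P) → Q) → P) → R): min(1, 1 − 0.5 + 0.8) = 1
((((((not Q → Q) → P) → Q) → P) → R) → Q): min(1, 1 − 1 + 0.3) = 0.3
(((((((not Q → Q) → P) → Q) → P) → R) → Q) → Q): min(1, 1 − 0.3 + 0.3) = 1
((((((((not Q → Q) → P) → Q) → P) → R) → Q) → Q) → R): min(1, 1 − 1 + 0.8) = 0.8
(((((((((not Q → Q) → P) → Q) → P) → R) → Q) → Q) → R) → P): min(1, 1 − 0.8 + 0.2) = 0.4
((((((((((not Q → Q) → P) → Q) → P) → R) → Q) → Q) → R) → P) → Q): min(1, 1 − 0.4 + 0.3) = 0.9
(((((((((((not Q → Q) → P) → Q) → P) → R) → Q) → Q) → R) → P) → Q) → Q): min(1, 1 − 0.9 + 0.3) = 0.4

0.40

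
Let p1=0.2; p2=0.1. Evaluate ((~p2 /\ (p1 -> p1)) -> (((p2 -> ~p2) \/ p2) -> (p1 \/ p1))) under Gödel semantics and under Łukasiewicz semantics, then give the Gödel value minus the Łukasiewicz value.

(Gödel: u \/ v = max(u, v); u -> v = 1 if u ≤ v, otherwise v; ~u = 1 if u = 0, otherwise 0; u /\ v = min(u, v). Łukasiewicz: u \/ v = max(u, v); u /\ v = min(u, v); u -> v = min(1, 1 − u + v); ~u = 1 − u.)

0.70

Gödel evaluation:
  ~p2: Gödel ¬ of 0.1 = 0 (operand ≠ 0)
  (p1 -> p1): 0.2 ≤ 0.2, so result = 1
  (~p2 /\ (p1 -> p1)) = min(0, 1) = 0
  ~p2: Gödel ¬ of 0.1 = 0 (operand ≠ 0)
  (p2 -> ~p2): 0.1 > 0, so result = 0
  ((p2 -> ~p2) \/ p2) = max(0, 0.1) = 0.1
  (p1 \/ p1) = max(0.2, 0.2) = 0.2
  (((p2 -> ~p2) \/ p2) -> (p1 \/ p1)): 0.1 ≤ 0.2, so result = 1
  ((~p2 /\ (p1 -> p1)) -> (((p2 -> ~p2) \/ p2) -> (p1 \/ p1))): 0 ≤ 1, so result = 1
  Gödel value = 1
Łukasiewicz evaluation:
  ~p2: Łukasiewicz ¬ gives 1 − 0.1 = 0.9
  (p1 -> p1): min(1, 1 − 0.2 + 0.2) = 1
  (~p2 /\ (p1 -> p1)) = min(0.9, 1) = 0.9
  ~p2: Łukasiewicz ¬ gives 1 − 0.1 = 0.9
  (p2 -> ~p2): min(1, 1 − 0.1 + 0.9) = 1
  ((p2 -> ~p2) \/ p2) = max(1, 0.1) = 1
  (p1 \/ p1) = max(0.2, 0.2) = 0.2
  (((p2 -> ~p2) \/ p2) -> (p1 \/ p1)): min(1, 1 − 1 + 0.2) = 0.2
  ((~p2 /\ (p1 -> p1)) -> (((p2 -> ~p2) \/ p2) -> (p1 \/ p1))): min(1, 1 − 0.9 + 0.2) = 0.3
  Łukasiewicz value = 0.3
Difference: 1 − 0.3 = 0.70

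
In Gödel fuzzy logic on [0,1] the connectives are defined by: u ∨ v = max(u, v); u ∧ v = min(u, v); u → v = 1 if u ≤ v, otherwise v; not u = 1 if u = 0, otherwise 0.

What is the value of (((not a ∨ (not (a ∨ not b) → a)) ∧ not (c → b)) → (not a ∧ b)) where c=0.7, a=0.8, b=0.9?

1.00

not a: Gödel ¬ of 0.8 = 0 (operand ≠ 0)
not b: Gödel ¬ of 0.9 = 0 (operand ≠ 0)
(a ∨ not b) = max(0.8, 0) = 0.8
not (a ∨ not b): Gödel ¬ of 0.8 = 0 (operand ≠ 0)
(not (a ∨ not b) → a): 0 ≤ 0.8, so result = 1
(not a ∨ (not (a ∨ not b) → a)) = max(0, 1) = 1
(c → b): 0.7 ≤ 0.9, so result = 1
not (c → b): Gödel ¬ of 1 = 0 (operand ≠ 0)
((not a ∨ (not (a ∨ not b) → a)) ∧ not (c → b)) = min(1, 0) = 0
not a: Gödel ¬ of 0.8 = 0 (operand ≠ 0)
(not a ∧ b) = min(0, 0.9) = 0
(((not a ∨ (not (a ∨ not b) → a)) ∧ not (c → b)) → (not a ∧ b)): 0 ≤ 0, so result = 1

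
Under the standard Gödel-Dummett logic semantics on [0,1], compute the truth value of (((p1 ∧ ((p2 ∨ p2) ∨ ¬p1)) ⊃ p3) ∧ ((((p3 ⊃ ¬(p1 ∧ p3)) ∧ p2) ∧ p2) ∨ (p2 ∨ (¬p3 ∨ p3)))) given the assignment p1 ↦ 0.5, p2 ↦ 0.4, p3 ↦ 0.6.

(p2 ∨ p2) = max(0.4, 0.4) = 0.4
¬p1: Gödel ¬ of 0.5 = 0 (operand ≠ 0)
((p2 ∨ p2) ∨ ¬p1) = max(0.4, 0) = 0.4
(p1 ∧ ((p2 ∨ p2) ∨ ¬p1)) = min(0.5, 0.4) = 0.4
((p1 ∧ ((p2 ∨ p2) ∨ ¬p1)) ⊃ p3): 0.4 ≤ 0.6, so result = 1
(p1 ∧ p3) = min(0.5, 0.6) = 0.5
¬(p1 ∧ p3): Gödel ¬ of 0.5 = 0 (operand ≠ 0)
(p3 ⊃ ¬(p1 ∧ p3)): 0.6 > 0, so result = 0
((p3 ⊃ ¬(p1 ∧ p3)) ∧ p2) = min(0, 0.4) = 0
(((p3 ⊃ ¬(p1 ∧ p3)) ∧ p2) ∧ p2) = min(0, 0.4) = 0
¬p3: Gödel ¬ of 0.6 = 0 (operand ≠ 0)
(¬p3 ∨ p3) = max(0, 0.6) = 0.6
(p2 ∨ (¬p3 ∨ p3)) = max(0.4, 0.6) = 0.6
((((p3 ⊃ ¬(p1 ∧ p3)) ∧ p2) ∧ p2) ∨ (p2 ∨ (¬p3 ∨ p3))) = max(0, 0.6) = 0.6
(((p1 ∧ ((p2 ∨ p2) ∨ ¬p1)) ⊃ p3) ∧ ((((p3 ⊃ ¬(p1 ∧ p3)) ∧ p2) ∧ p2) ∨ (p2 ∨ (¬p3 ∨ p3)))) = min(1, 0.6) = 0.6

0.60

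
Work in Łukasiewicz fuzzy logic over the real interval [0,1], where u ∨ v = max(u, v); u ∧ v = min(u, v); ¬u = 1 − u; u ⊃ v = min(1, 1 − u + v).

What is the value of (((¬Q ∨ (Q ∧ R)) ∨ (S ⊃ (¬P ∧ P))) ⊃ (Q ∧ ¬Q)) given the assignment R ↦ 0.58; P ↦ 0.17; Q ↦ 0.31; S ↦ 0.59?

¬Q: Łukasiewicz ¬ gives 1 − 0.31 = 0.69
(Q ∧ R) = min(0.31, 0.58) = 0.31
(¬Q ∨ (Q ∧ R)) = max(0.69, 0.31) = 0.69
¬P: Łukasiewicz ¬ gives 1 − 0.17 = 0.83
(¬P ∧ P) = min(0.83, 0.17) = 0.17
(S ⊃ (¬P ∧ P)): min(1, 1 − 0.59 + 0.17) = 0.58
((¬Q ∨ (Q ∧ R)) ∨ (S ⊃ (¬P ∧ P))) = max(0.69, 0.58) = 0.69
¬Q: Łukasiewicz ¬ gives 1 − 0.31 = 0.69
(Q ∧ ¬Q) = min(0.31, 0.69) = 0.31
(((¬Q ∨ (Q ∧ R)) ∨ (S ⊃ (¬P ∧ P))) ⊃ (Q ∧ ¬Q)): min(1, 1 − 0.69 + 0.31) = 0.62

0.62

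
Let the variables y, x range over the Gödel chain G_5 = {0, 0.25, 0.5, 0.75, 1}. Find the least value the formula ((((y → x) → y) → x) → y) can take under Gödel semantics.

0.00

The minimum is attained at y = 0, x = 0:
  (y → x): 0 ≤ 0, so result = 1
  ((y → x) → y): 1 > 0, so result = 0
  (((y → x) → y) → x): 0 ≤ 0, so result = 1
  ((((y → x) → y) → x) → y): 1 > 0, so result = 0
Checking all 25 assignments confirms none give a value below 0.00.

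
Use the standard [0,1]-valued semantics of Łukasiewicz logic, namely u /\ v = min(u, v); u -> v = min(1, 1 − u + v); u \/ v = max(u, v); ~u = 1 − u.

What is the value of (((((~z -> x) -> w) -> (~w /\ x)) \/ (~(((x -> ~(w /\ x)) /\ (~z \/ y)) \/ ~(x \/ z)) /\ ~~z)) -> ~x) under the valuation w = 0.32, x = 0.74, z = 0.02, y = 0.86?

~z: Łukasiewicz ¬ gives 1 − 0.02 = 0.98
(~z -> x): min(1, 1 − 0.98 + 0.74) = 0.76
((~z -> x) -> w): min(1, 1 − 0.76 + 0.32) = 0.56
~w: Łukasiewicz ¬ gives 1 − 0.32 = 0.68
(~w /\ x) = min(0.68, 0.74) = 0.68
(((~z -> x) -> w) -> (~w /\ x)): min(1, 1 − 0.56 + 0.68) = 1
(w /\ x) = min(0.32, 0.74) = 0.32
~(w /\ x): Łukasiewicz ¬ gives 1 − 0.32 = 0.68
(x -> ~(w /\ x)): min(1, 1 − 0.74 + 0.68) = 0.94
~z: Łukasiewicz ¬ gives 1 − 0.02 = 0.98
(~z \/ y) = max(0.98, 0.86) = 0.98
((x -> ~(w /\ x)) /\ (~z \/ y)) = min(0.94, 0.98) = 0.94
(x \/ z) = max(0.74, 0.02) = 0.74
~(x \/ z): Łukasiewicz ¬ gives 1 − 0.74 = 0.26
(((x -> ~(w /\ x)) /\ (~z \/ y)) \/ ~(x \/ z)) = max(0.94, 0.26) = 0.94
~(((x -> ~(w /\ x)) /\ (~z \/ y)) \/ ~(x \/ z)): Łukasiewicz ¬ gives 1 − 0.94 = 0.06
~z: Łukasiewicz ¬ gives 1 − 0.02 = 0.98
~~z: Łukasiewicz ¬ gives 1 − 0.98 = 0.02
(~(((x -> ~(w /\ x)) /\ (~z \/ y)) \/ ~(x \/ z)) /\ ~~z) = min(0.06, 0.02) = 0.02
((((~z -> x) -> w) -> (~w /\ x)) \/ (~(((x -> ~(w /\ x)) /\ (~z \/ y)) \/ ~(x \/ z)) /\ ~~z)) = max(1, 0.02) = 1
~x: Łukasiewicz ¬ gives 1 − 0.74 = 0.26
(((((~z -> x) -> w) -> (~w /\ x)) \/ (~(((x -> ~(w /\ x)) /\ (~z \/ y)) \/ ~(x \/ z)) /\ ~~z)) -> ~x): min(1, 1 − 1 + 0.26) = 0.26

0.26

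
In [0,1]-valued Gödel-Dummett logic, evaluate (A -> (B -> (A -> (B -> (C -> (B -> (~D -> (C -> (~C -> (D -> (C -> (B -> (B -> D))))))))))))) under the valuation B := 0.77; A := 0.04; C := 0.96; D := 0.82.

1.00

~D: Gödel ¬ of 0.82 = 0 (operand ≠ 0)
~C: Gödel ¬ of 0.96 = 0 (operand ≠ 0)
(B -> D): 0.77 ≤ 0.82, so result = 1
(B -> (B -> D)): 0.77 ≤ 1, so result = 1
(C -> (B -> (B -> D))): 0.96 ≤ 1, so result = 1
(D -> (C -> (B -> (B -> D)))): 0.82 ≤ 1, so result = 1
(~C -> (D -> (C -> (B -> (B -> D))))): 0 ≤ 1, so result = 1
(C -> (~C -> (D -> (C -> (B -> (B -> D)))))): 0.96 ≤ 1, so result = 1
(~D -> (C -> (~C -> (D -> (C -> (B -> (B -> D))))))): 0 ≤ 1, so result = 1
(B -> (~D -> (C -> (~C -> (D -> (C -> (B -> (B -> D)))))))): 0.77 ≤ 1, so result = 1
(C -> (B -> (~D -> (C -> (~C -> (D -> (C -> (B -> (B -> D))))))))): 0.96 ≤ 1, so result = 1
(B -> (C -> (B -> (~D -> (C -> (~C -> (D -> (C -> (B -> (B -> D)))))))))): 0.77 ≤ 1, so result = 1
(A -> (B -> (C -> (B -> (~D -> (C -> (~C -> (D -> (C -> (B -> (B -> D))))))))))): 0.04 ≤ 1, so result = 1
(B -> (A -> (B -> (C -> (B -> (~D -> (C -> (~C -> (D -> (C -> (B -> (B -> D)))))))))))): 0.77 ≤ 1, so result = 1
(A -> (B -> (A -> (B -> (C -> (B -> (~D -> (C -> (~C -> (D -> (C -> (B -> (B -> D))))))))))))): 0.04 ≤ 1, so result = 1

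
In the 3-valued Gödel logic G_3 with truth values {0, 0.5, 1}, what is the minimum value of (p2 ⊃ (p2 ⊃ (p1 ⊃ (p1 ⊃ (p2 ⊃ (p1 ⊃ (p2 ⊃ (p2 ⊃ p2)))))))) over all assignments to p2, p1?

Every assignment gives 1. For instance at p2 = 0, p1 = 0:
  (p2 ⊃ p2): 0 ≤ 0, so result = 1
  (p2 ⊃ (p2 ⊃ p2)): 0 ≤ 1, so result = 1
  (p1 ⊃ (p2 ⊃ (p2 ⊃ p2))): 0 ≤ 1, so result = 1
  (p2 ⊃ (p1 ⊃ (p2 ⊃ (p2 ⊃ p2)))): 0 ≤ 1, so result = 1
  (p1 ⊃ (p2 ⊃ (p1 ⊃ (p2 ⊃ (p2 ⊃ p2))))): 0 ≤ 1, so result = 1
  (p1 ⊃ (p1 ⊃ (p2 ⊃ (p1 ⊃ (p2 ⊃ (p2 ⊃ p2)))))): 0 ≤ 1, so result = 1
  (p2 ⊃ (p1 ⊃ (p1 ⊃ (p2 ⊃ (p1 ⊃ (p2 ⊃ (p2 ⊃ p2))))))): 0 ≤ 1, so result = 1
  (p2 ⊃ (p2 ⊃ (p1 ⊃ (p1 ⊃ (p2 ⊃ (p1 ⊃ (p2 ⊃ (p2 ⊃ p2)))))))): 0 ≤ 1, so result = 1
All 9 assignments give value 1 — the formula is a G_3-tautology.

1.00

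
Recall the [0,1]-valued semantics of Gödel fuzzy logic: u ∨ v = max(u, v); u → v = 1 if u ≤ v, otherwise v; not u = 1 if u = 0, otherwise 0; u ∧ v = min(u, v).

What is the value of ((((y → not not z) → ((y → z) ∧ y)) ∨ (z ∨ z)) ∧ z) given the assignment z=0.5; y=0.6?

not z: Gödel ¬ of 0.5 = 0 (operand ≠ 0)
not not z: Gödel ¬ of 0 = 1 (operand is 0)
(y → not not z): 0.6 ≤ 1, so result = 1
(y → z): 0.6 > 0.5, so result = 0.5
((y → z) ∧ y) = min(0.5, 0.6) = 0.5
((y → not not z) → ((y → z) ∧ y)): 1 > 0.5, so result = 0.5
(z ∨ z) = max(0.5, 0.5) = 0.5
(((y → not not z) → ((y → z) ∧ y)) ∨ (z ∨ z)) = max(0.5, 0.5) = 0.5
((((y → not not z) → ((y → z) ∧ y)) ∨ (z ∨ z)) ∧ z) = min(0.5, 0.5) = 0.5

0.50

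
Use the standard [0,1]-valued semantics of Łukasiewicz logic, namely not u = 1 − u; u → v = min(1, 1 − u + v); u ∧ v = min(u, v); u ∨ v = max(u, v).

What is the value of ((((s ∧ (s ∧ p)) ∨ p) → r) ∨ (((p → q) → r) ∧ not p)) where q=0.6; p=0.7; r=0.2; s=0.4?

(s ∧ p) = min(0.4, 0.7) = 0.4
(s ∧ (s ∧ p)) = min(0.4, 0.4) = 0.4
((s ∧ (s ∧ p)) ∨ p) = max(0.4, 0.7) = 0.7
(((s ∧ (s ∧ p)) ∨ p) → r): min(1, 1 − 0.7 + 0.2) = 0.5
(p → q): min(1, 1 − 0.7 + 0.6) = 0.9
((p → q) → r): min(1, 1 − 0.9 + 0.2) = 0.3
not p: Łukasiewicz ¬ gives 1 − 0.7 = 0.3
(((p → q) → r) ∧ not p) = min(0.3, 0.3) = 0.3
((((s ∧ (s ∧ p)) ∨ p) → r) ∨ (((p → q) → r) ∧ not p)) = max(0.5, 0.3) = 0.5

0.50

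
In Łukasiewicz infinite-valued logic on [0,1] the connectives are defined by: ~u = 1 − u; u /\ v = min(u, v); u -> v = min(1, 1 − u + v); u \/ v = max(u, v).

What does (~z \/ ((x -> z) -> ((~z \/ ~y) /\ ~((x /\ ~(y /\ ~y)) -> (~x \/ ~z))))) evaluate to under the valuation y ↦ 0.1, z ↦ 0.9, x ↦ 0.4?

0.10

~z: Łukasiewicz ¬ gives 1 − 0.9 = 0.1
(x -> z): min(1, 1 − 0.4 + 0.9) = 1
~z: Łukasiewicz ¬ gives 1 − 0.9 = 0.1
~y: Łukasiewicz ¬ gives 1 − 0.1 = 0.9
(~z \/ ~y) = max(0.1, 0.9) = 0.9
~y: Łukasiewicz ¬ gives 1 − 0.1 = 0.9
(y /\ ~y) = min(0.1, 0.9) = 0.1
~(y /\ ~y): Łukasiewicz ¬ gives 1 − 0.1 = 0.9
(x /\ ~(y /\ ~y)) = min(0.4, 0.9) = 0.4
~x: Łukasiewicz ¬ gives 1 − 0.4 = 0.6
~z: Łukasiewicz ¬ gives 1 − 0.9 = 0.1
(~x \/ ~z) = max(0.6, 0.1) = 0.6
((x /\ ~(y /\ ~y)) -> (~x \/ ~z)): min(1, 1 − 0.4 + 0.6) = 1
~((x /\ ~(y /\ ~y)) -> (~x \/ ~z)): Łukasiewicz ¬ gives 1 − 1 = 0
((~z \/ ~y) /\ ~((x /\ ~(y /\ ~y)) -> (~x \/ ~z))) = min(0.9, 0) = 0
((x -> z) -> ((~z \/ ~y) /\ ~((x /\ ~(y /\ ~y)) -> (~x \/ ~z)))): min(1, 1 − 1 + 0) = 0
(~z \/ ((x -> z) -> ((~z \/ ~y) /\ ~((x /\ ~(y /\ ~y)) -> (~x \/ ~z))))) = max(0.1, 0) = 0.1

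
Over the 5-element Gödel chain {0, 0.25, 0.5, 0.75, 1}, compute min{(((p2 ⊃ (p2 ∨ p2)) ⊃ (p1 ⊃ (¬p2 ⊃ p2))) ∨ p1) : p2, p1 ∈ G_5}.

The minimum is attained at p2 = 0, p1 = 0.25:
  (p2 ∨ p2) = max(0, 0) = 0
  (p2 ⊃ (p2 ∨ p2)): 0 ≤ 0, so result = 1
  ¬p2: Gödel ¬ of 0 = 1 (operand is 0)
  (¬p2 ⊃ p2): 1 > 0, so result = 0
  (p1 ⊃ (¬p2 ⊃ p2)): 0.25 > 0, so result = 0
  ((p2 ⊃ (p2 ∨ p2)) ⊃ (p1 ⊃ (¬p2 ⊃ p2))): 1 > 0, so result = 0
  (((p2 ⊃ (p2 ∨ p2)) ⊃ (p1 ⊃ (¬p2 ⊃ p2))) ∨ p1) = max(0, 0.25) = 0.25
Checking all 25 assignments confirms none give a value below 0.25.

0.25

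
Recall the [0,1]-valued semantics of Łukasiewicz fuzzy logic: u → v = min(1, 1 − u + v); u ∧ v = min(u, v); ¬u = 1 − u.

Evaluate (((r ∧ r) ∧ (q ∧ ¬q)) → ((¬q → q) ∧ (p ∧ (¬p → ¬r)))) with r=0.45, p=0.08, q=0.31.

(r ∧ r) = min(0.45, 0.45) = 0.45
¬q: Łukasiewicz ¬ gives 1 − 0.31 = 0.69
(q ∧ ¬q) = min(0.31, 0.69) = 0.31
((r ∧ r) ∧ (q ∧ ¬q)) = min(0.45, 0.31) = 0.31
¬q: Łukasiewicz ¬ gives 1 − 0.31 = 0.69
(¬q → q): min(1, 1 − 0.69 + 0.31) = 0.62
¬p: Łukasiewicz ¬ gives 1 − 0.08 = 0.92
¬r: Łukasiewicz ¬ gives 1 − 0.45 = 0.55
(¬p → ¬r): min(1, 1 − 0.92 + 0.55) = 0.63
(p ∧ (¬p → ¬r)) = min(0.08, 0.63) = 0.08
((¬q → q) ∧ (p ∧ (¬p → ¬r))) = min(0.62, 0.08) = 0.08
(((r ∧ r) ∧ (q ∧ ¬q)) → ((¬q → q) ∧ (p ∧ (¬p → ¬r)))): min(1, 1 − 0.31 + 0.08) = 0.77

0.77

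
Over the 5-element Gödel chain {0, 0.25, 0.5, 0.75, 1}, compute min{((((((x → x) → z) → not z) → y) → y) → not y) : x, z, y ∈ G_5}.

The minimum is attained at x = 0, z = 0, y = 0.25:
  (x → x): 0 ≤ 0, so result = 1
  ((x → x) → z): 1 > 0, so result = 0
  not z: Gödel ¬ of 0 = 1 (operand is 0)
  (((x → x) → z) → not z): 0 ≤ 1, so result = 1
  ((((x → x) → z) → not z) → y): 1 > 0.25, so result = 0.25
  (((((x → x) → z) → not z) → y) → y): 0.25 ≤ 0.25, so result = 1
  not y: Gödel ¬ of 0.25 = 0 (operand ≠ 0)
  ((((((x → x) → z) → not z) → y) → y) → not y): 1 > 0, so result = 0
Checking all 125 assignments confirms none give a value below 0.00.

0.00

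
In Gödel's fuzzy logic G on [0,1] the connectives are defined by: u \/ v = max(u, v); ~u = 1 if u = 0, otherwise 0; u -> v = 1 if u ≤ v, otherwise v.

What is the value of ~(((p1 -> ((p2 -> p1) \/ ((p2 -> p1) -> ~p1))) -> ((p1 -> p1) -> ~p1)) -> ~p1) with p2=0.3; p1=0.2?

(p2 -> p1): 0.3 > 0.2, so result = 0.2
(p2 -> p1): 0.3 > 0.2, so result = 0.2
~p1: Gödel ¬ of 0.2 = 0 (operand ≠ 0)
((p2 -> p1) -> ~p1): 0.2 > 0, so result = 0
((p2 -> p1) \/ ((p2 -> p1) -> ~p1)) = max(0.2, 0) = 0.2
(p1 -> ((p2 -> p1) \/ ((p2 -> p1) -> ~p1))): 0.2 ≤ 0.2, so result = 1
(p1 -> p1): 0.2 ≤ 0.2, so result = 1
~p1: Gödel ¬ of 0.2 = 0 (operand ≠ 0)
((p1 -> p1) -> ~p1): 1 > 0, so result = 0
((p1 -> ((p2 -> p1) \/ ((p2 -> p1) -> ~p1))) -> ((p1 -> p1) -> ~p1)): 1 > 0, so result = 0
~p1: Gödel ¬ of 0.2 = 0 (operand ≠ 0)
(((p1 -> ((p2 -> p1) \/ ((p2 -> p1) -> ~p1))) -> ((p1 -> p1) -> ~p1)) -> ~p1): 0 ≤ 0, so result = 1
~(((p1 -> ((p2 -> p1) \/ ((p2 -> p1) -> ~p1))) -> ((p1 -> p1) -> ~p1)) -> ~p1): Gödel ¬ of 1 = 0 (operand ≠ 0)

0.00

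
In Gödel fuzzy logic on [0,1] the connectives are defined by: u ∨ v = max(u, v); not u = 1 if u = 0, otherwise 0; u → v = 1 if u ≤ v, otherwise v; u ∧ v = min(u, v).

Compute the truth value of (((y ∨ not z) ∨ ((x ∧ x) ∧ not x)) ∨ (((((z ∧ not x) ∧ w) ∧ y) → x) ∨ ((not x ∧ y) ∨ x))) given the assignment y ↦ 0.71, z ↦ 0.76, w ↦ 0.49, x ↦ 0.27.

not z: Gödel ¬ of 0.76 = 0 (operand ≠ 0)
(y ∨ not z) = max(0.71, 0) = 0.71
(x ∧ x) = min(0.27, 0.27) = 0.27
not x: Gödel ¬ of 0.27 = 0 (operand ≠ 0)
((x ∧ x) ∧ not x) = min(0.27, 0) = 0
((y ∨ not z) ∨ ((x ∧ x) ∧ not x)) = max(0.71, 0) = 0.71
not x: Gödel ¬ of 0.27 = 0 (operand ≠ 0)
(z ∧ not x) = min(0.76, 0) = 0
((z ∧ not x) ∧ w) = min(0, 0.49) = 0
(((z ∧ not x) ∧ w) ∧ y) = min(0, 0.71) = 0
((((z ∧ not x) ∧ w) ∧ y) → x): 0 ≤ 0.27, so result = 1
not x: Gödel ¬ of 0.27 = 0 (operand ≠ 0)
(not x ∧ y) = min(0, 0.71) = 0
((not x ∧ y) ∨ x) = max(0, 0.27) = 0.27
(((((z ∧ not x) ∧ w) ∧ y) → x) ∨ ((not x ∧ y) ∨ x)) = max(1, 0.27) = 1
(((y ∨ not z) ∨ ((x ∧ x) ∧ not x)) ∨ (((((z ∧ not x) ∧ w) ∧ y) → x) ∨ ((not x ∧ y) ∨ x))) = max(0.71, 1) = 1

1.00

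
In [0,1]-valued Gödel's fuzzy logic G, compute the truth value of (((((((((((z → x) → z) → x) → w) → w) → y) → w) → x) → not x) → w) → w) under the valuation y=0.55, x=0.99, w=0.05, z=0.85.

0.05

(z → x): 0.85 ≤ 0.99, so result = 1
((z → x) → z): 1 > 0.85, so result = 0.85
(((z → x) → z) → x): 0.85 ≤ 0.99, so result = 1
((((z → x) → z) → x) → w): 1 > 0.05, so result = 0.05
(((((z → x) → z) → x) → w) → w): 0.05 ≤ 0.05, so result = 1
((((((z → x) → z) → x) → w) → w) → y): 1 > 0.55, so result = 0.55
(((((((z → x) → z) → x) → w) → w) → y) → w): 0.55 > 0.05, so result = 0.05
((((((((z → x) → z) → x) → w) → w) → y) → w) → x): 0.05 ≤ 0.99, so result = 1
not x: Gödel ¬ of 0.99 = 0 (operand ≠ 0)
(((((((((z → x) → z) → x) → w) → w) → y) → w) → x) → not x): 1 > 0, so result = 0
((((((((((z → x) → z) → x) → w) → w) → y) → w) → x) → not x) → w): 0 ≤ 0.05, so result = 1
(((((((((((z → x) → z) → x) → w) → w) → y) → w) → x) → not x) → w) → w): 1 > 0.05, so result = 0.05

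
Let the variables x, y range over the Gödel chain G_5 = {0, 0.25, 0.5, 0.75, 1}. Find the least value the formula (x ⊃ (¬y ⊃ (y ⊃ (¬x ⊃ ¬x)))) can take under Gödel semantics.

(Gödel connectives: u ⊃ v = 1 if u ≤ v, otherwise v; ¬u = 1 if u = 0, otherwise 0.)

1.00

Every assignment gives 1. For instance at x = 0, y = 0:
  ¬y: Gödel ¬ of 0 = 1 (operand is 0)
  ¬x: Gödel ¬ of 0 = 1 (operand is 0)
  ¬x: Gödel ¬ of 0 = 1 (operand is 0)
  (¬x ⊃ ¬x): 1 ≤ 1, so result = 1
  (y ⊃ (¬x ⊃ ¬x)): 0 ≤ 1, so result = 1
  (¬y ⊃ (y ⊃ (¬x ⊃ ¬x))): 1 ≤ 1, so result = 1
  (x ⊃ (¬y ⊃ (y ⊃ (¬x ⊃ ¬x)))): 0 ≤ 1, so result = 1
All 25 assignments give value 1 — the formula is a G_5-tautology.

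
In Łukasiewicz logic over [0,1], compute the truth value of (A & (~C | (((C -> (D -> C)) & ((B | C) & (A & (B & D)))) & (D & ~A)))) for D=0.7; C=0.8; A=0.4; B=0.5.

0.40

~C: Łukasiewicz ¬ gives 1 − 0.8 = 0.2
(D -> C): min(1, 1 − 0.7 + 0.8) = 1
(C -> (D -> C)): min(1, 1 − 0.8 + 1) = 1
(B | C) = max(0.5, 0.8) = 0.8
(B & D) = min(0.5, 0.7) = 0.5
(A & (B & D)) = min(0.4, 0.5) = 0.4
((B | C) & (A & (B & D))) = min(0.8, 0.4) = 0.4
((C -> (D -> C)) & ((B | C) & (A & (B & D)))) = min(1, 0.4) = 0.4
~A: Łukasiewicz ¬ gives 1 − 0.4 = 0.6
(D & ~A) = min(0.7, 0.6) = 0.6
(((C -> (D -> C)) & ((B | C) & (A & (B & D)))) & (D & ~A)) = min(0.4, 0.6) = 0.4
(~C | (((C -> (D -> C)) & ((B | C) & (A & (B & D)))) & (D & ~A))) = max(0.2, 0.4) = 0.4
(A & (~C | (((C -> (D -> C)) & ((B | C) & (A & (B & D)))) & (D & ~A)))) = min(0.4, 0.4) = 0.4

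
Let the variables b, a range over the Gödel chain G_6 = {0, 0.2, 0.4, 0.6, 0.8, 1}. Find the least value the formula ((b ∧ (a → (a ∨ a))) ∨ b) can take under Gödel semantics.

The minimum is attained at b = 0, a = 0:
  (a ∨ a) = max(0, 0) = 0
  (a → (a ∨ a)): 0 ≤ 0, so result = 1
  (b ∧ (a → (a ∨ a))) = min(0, 1) = 0
  ((b ∧ (a → (a ∨ a))) ∨ b) = max(0, 0) = 0
Checking all 36 assignments confirms none give a value below 0.00.

0.00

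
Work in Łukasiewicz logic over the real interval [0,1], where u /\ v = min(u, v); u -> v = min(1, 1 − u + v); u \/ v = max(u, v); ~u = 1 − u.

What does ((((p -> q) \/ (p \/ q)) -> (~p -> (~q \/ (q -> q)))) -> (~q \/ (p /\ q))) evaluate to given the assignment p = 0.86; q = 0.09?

(p -> q): min(1, 1 − 0.86 + 0.09) = 0.23
(p \/ q) = max(0.86, 0.09) = 0.86
((p -> q) \/ (p \/ q)) = max(0.23, 0.86) = 0.86
~p: Łukasiewicz ¬ gives 1 − 0.86 = 0.14
~q: Łukasiewicz ¬ gives 1 − 0.09 = 0.91
(q -> q): min(1, 1 − 0.09 + 0.09) = 1
(~q \/ (q -> q)) = max(0.91, 1) = 1
(~p -> (~q \/ (q -> q))): min(1, 1 − 0.14 + 1) = 1
(((p -> q) \/ (p \/ q)) -> (~p -> (~q \/ (q -> q)))): min(1, 1 − 0.86 + 1) = 1
~q: Łukasiewicz ¬ gives 1 − 0.09 = 0.91
(p /\ q) = min(0.86, 0.09) = 0.09
(~q \/ (p /\ q)) = max(0.91, 0.09) = 0.91
((((p -> q) \/ (p \/ q)) -> (~p -> (~q \/ (q -> q)))) -> (~q \/ (p /\ q))): min(1, 1 − 1 + 0.91) = 0.91

0.91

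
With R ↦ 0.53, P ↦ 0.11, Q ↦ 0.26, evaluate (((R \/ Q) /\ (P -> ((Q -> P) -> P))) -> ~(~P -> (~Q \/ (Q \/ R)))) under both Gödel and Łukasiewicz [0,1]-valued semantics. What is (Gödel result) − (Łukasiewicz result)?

-0.62

Gödel evaluation:
  (R \/ Q) = max(0.53, 0.26) = 0.53
  (Q -> P): 0.26 > 0.11, so result = 0.11
  ((Q -> P) -> P): 0.11 ≤ 0.11, so result = 1
  (P -> ((Q -> P) -> P)): 0.11 ≤ 1, so result = 1
  ((R \/ Q) /\ (P -> ((Q -> P) -> P))) = min(0.53, 1) = 0.53
  ~P: Gödel ¬ of 0.11 = 0 (operand ≠ 0)
  ~Q: Gödel ¬ of 0.26 = 0 (operand ≠ 0)
  (Q \/ R) = max(0.26, 0.53) = 0.53
  (~Q \/ (Q \/ R)) = max(0, 0.53) = 0.53
  (~P -> (~Q \/ (Q \/ R))): 0 ≤ 0.53, so result = 1
  ~(~P -> (~Q \/ (Q \/ R))): Gödel ¬ of 1 = 0 (operand ≠ 0)
  (((R \/ Q) /\ (P -> ((Q -> P) -> P))) -> ~(~P -> (~Q \/ (Q \/ R)))): 0.53 > 0, so result = 0
  Gödel value = 0
Łukasiewicz evaluation:
  (R \/ Q) = max(0.53, 0.26) = 0.53
  (Q -> P): min(1, 1 − 0.26 + 0.11) = 0.85
  ((Q -> P) -> P): min(1, 1 − 0.85 + 0.11) = 0.26
  (P -> ((Q -> P) -> P)): min(1, 1 − 0.11 + 0.26) = 1
  ((R \/ Q) /\ (P -> ((Q -> P) -> P))) = min(0.53, 1) = 0.53
  ~P: Łukasiewicz ¬ gives 1 − 0.11 = 0.89
  ~Q: Łukasiewicz ¬ gives 1 − 0.26 = 0.74
  (Q \/ R) = max(0.26, 0.53) = 0.53
  (~Q \/ (Q \/ R)) = max(0.74, 0.53) = 0.74
  (~P -> (~Q \/ (Q \/ R))): min(1, 1 − 0.89 + 0.74) = 0.85
  ~(~P -> (~Q \/ (Q \/ R))): Łukasiewicz ¬ gives 1 − 0.85 = 0.15
  (((R \/ Q) /\ (P -> ((Q -> P) -> P))) -> ~(~P -> (~Q \/ (Q \/ R)))): min(1, 1 − 0.53 + 0.15) = 0.62
  Łukasiewicz value = 0.62
Difference: 0 − 0.62 = -0.62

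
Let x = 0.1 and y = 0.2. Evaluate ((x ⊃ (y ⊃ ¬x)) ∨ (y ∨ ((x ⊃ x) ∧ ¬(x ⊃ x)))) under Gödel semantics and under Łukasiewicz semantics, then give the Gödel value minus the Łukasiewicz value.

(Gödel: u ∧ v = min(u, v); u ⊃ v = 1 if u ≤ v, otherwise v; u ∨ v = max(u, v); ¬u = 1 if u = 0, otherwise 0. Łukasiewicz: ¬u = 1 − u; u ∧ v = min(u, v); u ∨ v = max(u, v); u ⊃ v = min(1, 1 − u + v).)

Gödel evaluation:
  ¬x: Gödel ¬ of 0.1 = 0 (operand ≠ 0)
  (y ⊃ ¬x): 0.2 > 0, so result = 0
  (x ⊃ (y ⊃ ¬x)): 0.1 > 0, so result = 0
  (x ⊃ x): 0.1 ≤ 0.1, so result = 1
  (x ⊃ x): 0.1 ≤ 0.1, so result = 1
  ¬(x ⊃ x): Gödel ¬ of 1 = 0 (operand ≠ 0)
  ((x ⊃ x) ∧ ¬(x ⊃ x)) = min(1, 0) = 0
  (y ∨ ((x ⊃ x) ∧ ¬(x ⊃ x))) = max(0.2, 0) = 0.2
  ((x ⊃ (y ⊃ ¬x)) ∨ (y ∨ ((x ⊃ x) ∧ ¬(x ⊃ x)))) = max(0, 0.2) = 0.2
  Gödel value = 0.2
Łukasiewicz evaluation:
  ¬x: Łukasiewicz ¬ gives 1 − 0.1 = 0.9
  (y ⊃ ¬x): min(1, 1 − 0.2 + 0.9) = 1
  (x ⊃ (y ⊃ ¬x)): min(1, 1 − 0.1 + 1) = 1
  (x ⊃ x): min(1, 1 − 0.1 + 0.1) = 1
  (x ⊃ x): min(1, 1 − 0.1 + 0.1) = 1
  ¬(x ⊃ x): Łukasiewicz ¬ gives 1 − 1 = 0
  ((x ⊃ x) ∧ ¬(x ⊃ x)) = min(1, 0) = 0
  (y ∨ ((x ⊃ x) ∧ ¬(x ⊃ x))) = max(0.2, 0) = 0.2
  ((x ⊃ (y ⊃ ¬x)) ∨ (y ∨ ((x ⊃ x) ∧ ¬(x ⊃ x)))) = max(1, 0.2) = 1
  Łukasiewicz value = 1
Difference: 0.2 − 1 = -0.80

-0.80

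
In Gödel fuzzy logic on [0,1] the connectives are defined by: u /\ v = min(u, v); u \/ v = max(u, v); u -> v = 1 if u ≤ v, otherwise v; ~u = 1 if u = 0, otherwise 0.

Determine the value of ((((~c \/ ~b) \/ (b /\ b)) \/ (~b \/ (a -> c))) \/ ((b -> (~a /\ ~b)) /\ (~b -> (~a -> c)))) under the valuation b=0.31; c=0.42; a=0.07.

~c: Gödel ¬ of 0.42 = 0 (operand ≠ 0)
~b: Gödel ¬ of 0.31 = 0 (operand ≠ 0)
(~c \/ ~b) = max(0, 0) = 0
(b /\ b) = min(0.31, 0.31) = 0.31
((~c \/ ~b) \/ (b /\ b)) = max(0, 0.31) = 0.31
~b: Gödel ¬ of 0.31 = 0 (operand ≠ 0)
(a -> c): 0.07 ≤ 0.42, so result = 1
(~b \/ (a -> c)) = max(0, 1) = 1
(((~c \/ ~b) \/ (b /\ b)) \/ (~b \/ (a -> c))) = max(0.31, 1) = 1
~a: Gödel ¬ of 0.07 = 0 (operand ≠ 0)
~b: Gödel ¬ of 0.31 = 0 (operand ≠ 0)
(~a /\ ~b) = min(0, 0) = 0
(b -> (~a /\ ~b)): 0.31 > 0, so result = 0
~b: Gödel ¬ of 0.31 = 0 (operand ≠ 0)
~a: Gödel ¬ of 0.07 = 0 (operand ≠ 0)
(~a -> c): 0 ≤ 0.42, so result = 1
(~b -> (~a -> c)): 0 ≤ 1, so result = 1
((b -> (~a /\ ~b)) /\ (~b -> (~a -> c))) = min(0, 1) = 0
((((~c \/ ~b) \/ (b /\ b)) \/ (~b \/ (a -> c))) \/ ((b -> (~a /\ ~b)) /\ (~b -> (~a -> c)))) = max(1, 0) = 1

1.00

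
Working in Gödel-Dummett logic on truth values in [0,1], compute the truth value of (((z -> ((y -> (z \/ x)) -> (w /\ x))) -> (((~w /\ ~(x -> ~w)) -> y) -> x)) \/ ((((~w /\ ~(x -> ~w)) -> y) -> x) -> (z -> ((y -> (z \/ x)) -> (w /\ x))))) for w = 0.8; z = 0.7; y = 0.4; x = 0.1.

(z \/ x) = max(0.7, 0.1) = 0.7
(y -> (z \/ x)): 0.4 ≤ 0.7, so result = 1
(w /\ x) = min(0.8, 0.1) = 0.1
((y -> (z \/ x)) -> (w /\ x)): 1 > 0.1, so result = 0.1
(z -> ((y -> (z \/ x)) -> (w /\ x))): 0.7 > 0.1, so result = 0.1
~w: Gödel ¬ of 0.8 = 0 (operand ≠ 0)
~w: Gödel ¬ of 0.8 = 0 (operand ≠ 0)
(x -> ~w): 0.1 > 0, so result = 0
~(x -> ~w): Gödel ¬ of 0 = 1 (operand is 0)
(~w /\ ~(x -> ~w)) = min(0, 1) = 0
((~w /\ ~(x -> ~w)) -> y): 0 ≤ 0.4, so result = 1
(((~w /\ ~(x -> ~w)) -> y) -> x): 1 > 0.1, so result = 0.1
((z -> ((y -> (z \/ x)) -> (w /\ x))) -> (((~w /\ ~(x -> ~w)) -> y) -> x)): 0.1 ≤ 0.1, so result = 1
~w: Gödel ¬ of 0.8 = 0 (operand ≠ 0)
~w: Gödel ¬ of 0.8 = 0 (operand ≠ 0)
(x -> ~w): 0.1 > 0, so result = 0
~(x -> ~w): Gödel ¬ of 0 = 1 (operand is 0)
(~w /\ ~(x -> ~w)) = min(0, 1) = 0
((~w /\ ~(x -> ~w)) -> y): 0 ≤ 0.4, so result = 1
(((~w /\ ~(x -> ~w)) -> y) -> x): 1 > 0.1, so result = 0.1
(z \/ x) = max(0.7, 0.1) = 0.7
(y -> (z \/ x)): 0.4 ≤ 0.7, so result = 1
(w /\ x) = min(0.8, 0.1) = 0.1
((y -> (z \/ x)) -> (w /\ x)): 1 > 0.1, so result = 0.1
(z -> ((y -> (z \/ x)) -> (w /\ x))): 0.7 > 0.1, so result = 0.1
((((~w /\ ~(x -> ~w)) -> y) -> x) -> (z -> ((y -> (z \/ x)) -> (w /\ x)))): 0.1 ≤ 0.1, so result = 1
(((z -> ((y -> (z \/ x)) -> (w /\ x))) -> (((~w /\ ~(x -> ~w)) -> y) -> x)) \/ ((((~w /\ ~(x -> ~w)) -> y) -> x) -> (z -> ((y -> (z \/ x)) -> (w /\ x))))) = max(1, 1) = 1

1.00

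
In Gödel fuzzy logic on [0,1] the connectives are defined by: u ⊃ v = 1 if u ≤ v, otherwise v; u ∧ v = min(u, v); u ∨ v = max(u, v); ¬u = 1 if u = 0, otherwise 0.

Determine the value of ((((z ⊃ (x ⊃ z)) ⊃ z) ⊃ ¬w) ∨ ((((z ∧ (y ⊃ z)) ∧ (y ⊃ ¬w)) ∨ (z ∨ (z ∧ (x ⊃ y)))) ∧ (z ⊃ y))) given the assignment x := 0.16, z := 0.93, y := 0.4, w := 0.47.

(x ⊃ z): 0.16 ≤ 0.93, so result = 1
(z ⊃ (x ⊃ z)): 0.93 ≤ 1, so result = 1
((z ⊃ (x ⊃ z)) ⊃ z): 1 > 0.93, so result = 0.93
¬w: Gödel ¬ of 0.47 = 0 (operand ≠ 0)
(((z ⊃ (x ⊃ z)) ⊃ z) ⊃ ¬w): 0.93 > 0, so result = 0
(y ⊃ z): 0.4 ≤ 0.93, so result = 1
(z ∧ (y ⊃ z)) = min(0.93, 1) = 0.93
¬w: Gödel ¬ of 0.47 = 0 (operand ≠ 0)
(y ⊃ ¬w): 0.4 > 0, so result = 0
((z ∧ (y ⊃ z)) ∧ (y ⊃ ¬w)) = min(0.93, 0) = 0
(x ⊃ y): 0.16 ≤ 0.4, so result = 1
(z ∧ (x ⊃ y)) = min(0.93, 1) = 0.93
(z ∨ (z ∧ (x ⊃ y))) = max(0.93, 0.93) = 0.93
(((z ∧ (y ⊃ z)) ∧ (y ⊃ ¬w)) ∨ (z ∨ (z ∧ (x ⊃ y)))) = max(0, 0.93) = 0.93
(z ⊃ y): 0.93 > 0.4, so result = 0.4
((((z ∧ (y ⊃ z)) ∧ (y ⊃ ¬w)) ∨ (z ∨ (z ∧ (x ⊃ y)))) ∧ (z ⊃ y)) = min(0.93, 0.4) = 0.4
((((z ⊃ (x ⊃ z)) ⊃ z) ⊃ ¬w) ∨ ((((z ∧ (y ⊃ z)) ∧ (y ⊃ ¬w)) ∨ (z ∨ (z ∧ (x ⊃ y)))) ∧ (z ⊃ y))) = max(0, 0.4) = 0.4

0.40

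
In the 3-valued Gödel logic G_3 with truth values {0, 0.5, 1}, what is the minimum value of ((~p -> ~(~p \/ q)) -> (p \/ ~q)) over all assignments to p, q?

The minimum is attained at p = 0.5, q = 0.5:
  ~p: Gödel ¬ of 0.5 = 0 (operand ≠ 0)
  ~p: Gödel ¬ of 0.5 = 0 (operand ≠ 0)
  (~p \/ q) = max(0, 0.5) = 0.5
  ~(~p \/ q): Gödel ¬ of 0.5 = 0 (operand ≠ 0)
  (~p -> ~(~p \/ q)): 0 ≤ 0, so result = 1
  ~q: Gödel ¬ of 0.5 = 0 (operand ≠ 0)
  (p \/ ~q) = max(0.5, 0) = 0.5
  ((~p -> ~(~p \/ q)) -> (p \/ ~q)): 1 > 0.5, so result = 0.5
Checking all 9 assignments confirms none give a value below 0.50.

0.50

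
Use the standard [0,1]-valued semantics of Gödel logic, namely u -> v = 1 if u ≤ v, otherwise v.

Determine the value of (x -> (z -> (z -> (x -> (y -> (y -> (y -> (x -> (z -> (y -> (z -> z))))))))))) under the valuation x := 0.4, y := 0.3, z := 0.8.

1.00

(z -> z): 0.8 ≤ 0.8, so result = 1
(y -> (z -> z)): 0.3 ≤ 1, so result = 1
(z -> (y -> (z -> z))): 0.8 ≤ 1, so result = 1
(x -> (z -> (y -> (z -> z)))): 0.4 ≤ 1, so result = 1
(y -> (x -> (z -> (y -> (z -> z))))): 0.3 ≤ 1, so result = 1
(y -> (y -> (x -> (z -> (y -> (z -> z)))))): 0.3 ≤ 1, so result = 1
(y -> (y -> (y -> (x -> (z -> (y -> (z -> z))))))): 0.3 ≤ 1, so result = 1
(x -> (y -> (y -> (y -> (x -> (z -> (y -> (z -> z)))))))): 0.4 ≤ 1, so result = 1
(z -> (x -> (y -> (y -> (y -> (x -> (z -> (y -> (z -> z))))))))): 0.8 ≤ 1, so result = 1
(z -> (z -> (x -> (y -> (y -> (y -> (x -> (z -> (y -> (z -> z)))))))))): 0.8 ≤ 1, so result = 1
(x -> (z -> (z -> (x -> (y -> (y -> (y -> (x -> (z -> (y -> (z -> z))))))))))): 0.4 ≤ 1, so result = 1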